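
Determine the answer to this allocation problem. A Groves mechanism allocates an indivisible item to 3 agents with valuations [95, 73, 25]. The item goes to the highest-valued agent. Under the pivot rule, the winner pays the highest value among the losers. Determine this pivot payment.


Step 1: The efficient winner is agent 0 with value 95
Step 2: Other agents' values: [73, 25]
Step 3: Pivot payment = max(others) = 73
Step 4: The winner pays 73

73


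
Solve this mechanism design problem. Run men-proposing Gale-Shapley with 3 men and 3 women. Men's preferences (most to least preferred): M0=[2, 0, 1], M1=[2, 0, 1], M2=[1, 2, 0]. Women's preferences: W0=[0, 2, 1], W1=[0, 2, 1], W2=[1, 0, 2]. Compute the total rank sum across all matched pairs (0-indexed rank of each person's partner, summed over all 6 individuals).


Step 1: Run Gale-Shapley (men propose, women hold best offer):
  M0 proposes to W2; she accepts
  M1 proposes to W2; she switches from M0
  M2 proposes to W1; she accepts
  M0 proposes to W0; she accepts
Step 2: Final matching: W0-M0, W1-M2, W2-M1
Step 3: 0-indexed ranks (man's rank of his match, then woman's): 1 + 0 + 0 + 1 + 0 + 0
Step 4: Total rank sum = 2

2


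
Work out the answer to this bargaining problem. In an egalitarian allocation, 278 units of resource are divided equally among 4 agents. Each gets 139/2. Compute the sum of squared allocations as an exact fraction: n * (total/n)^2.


Step 1: Each agent's share = 278/4 = 139/2
Step 2: Square of each share = (139/2)^2 = 19321/4
Step 3: Sum of squares = 4 * 19321/4 = 19321

19321


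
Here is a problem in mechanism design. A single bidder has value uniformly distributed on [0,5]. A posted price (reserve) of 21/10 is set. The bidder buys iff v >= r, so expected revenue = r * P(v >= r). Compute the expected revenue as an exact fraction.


Step 1: Posted price r = 21/10, value support [0,5]
Step 2: P(v >= r) = (5 - 21/10)/5 = 29/50
Step 3: Expected revenue = r * P(v >= r) = 21/10 * 29/50
Step 4: Revenue = 609/500

609/500


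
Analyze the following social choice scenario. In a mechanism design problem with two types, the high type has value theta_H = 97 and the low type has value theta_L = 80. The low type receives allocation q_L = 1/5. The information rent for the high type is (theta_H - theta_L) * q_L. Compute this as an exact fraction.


Step 1: theta_H - theta_L = 97 - 80 = 17
Step 2: Information rent = (theta_H - theta_L) * q_L
Step 3: = 17 * 1/5
Step 4: = 17/5

17/5


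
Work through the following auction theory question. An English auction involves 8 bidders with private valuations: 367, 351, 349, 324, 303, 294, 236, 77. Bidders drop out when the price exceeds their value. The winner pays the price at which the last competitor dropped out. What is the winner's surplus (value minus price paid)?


Step 1: Identify the highest value: 367
Step 2: Identify the second-highest value: 351
Step 3: The final price = second-highest value = 351
Step 4: Surplus = 367 - 351 = 16

16


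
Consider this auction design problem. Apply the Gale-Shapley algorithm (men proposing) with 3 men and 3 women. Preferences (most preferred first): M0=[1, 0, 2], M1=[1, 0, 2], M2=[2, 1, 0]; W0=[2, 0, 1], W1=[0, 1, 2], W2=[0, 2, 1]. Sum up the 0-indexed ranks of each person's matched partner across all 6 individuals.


Step 1: Run Gale-Shapley (men propose, women hold best offer):
  M0 proposes to W1; she accepts
  M1 proposes to W1; rejected
  M1 proposes to W0; she accepts
  M2 proposes to W2; she accepts
Step 2: Final matching: W0-M1, W1-M0, W2-M2
Step 3: 0-indexed ranks (man's rank of his match, then woman's): 1 + 2 + 0 + 0 + 0 + 1
Step 4: Total rank sum = 4

4


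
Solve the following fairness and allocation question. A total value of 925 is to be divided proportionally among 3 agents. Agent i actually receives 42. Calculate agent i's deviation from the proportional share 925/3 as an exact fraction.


Step 1: Proportional share = 925/3
Step 2: Agent's actual allocation = 42
Step 3: Excess = 42 - 925/3 = -799/3

-799/3


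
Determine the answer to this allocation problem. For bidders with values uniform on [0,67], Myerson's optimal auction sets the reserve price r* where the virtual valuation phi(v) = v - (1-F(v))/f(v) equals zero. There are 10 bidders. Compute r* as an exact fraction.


Step 1: For U[0,67], F(v) = v/67 and f(v) = 1/67
Step 2: phi(v) = v - (1 - v/67)/(1/67) = v - (67 - v) = 2v - 67
Step 3: Set phi(r*) = 0: 2r* - 67 = 0
Step 4: r* = 67/2 (the number of bidders n = 10 does not enter)

67/2


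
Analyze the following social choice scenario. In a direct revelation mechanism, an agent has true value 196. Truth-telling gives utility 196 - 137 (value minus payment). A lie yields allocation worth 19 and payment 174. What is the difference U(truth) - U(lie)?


Step 1: U(truth) = value - payment = 196 - 137 = 59
Step 2: U(lie) = allocation - payment = 19 - 174 = -155
Step 3: IC gap = 59 - (-155) = 214

214


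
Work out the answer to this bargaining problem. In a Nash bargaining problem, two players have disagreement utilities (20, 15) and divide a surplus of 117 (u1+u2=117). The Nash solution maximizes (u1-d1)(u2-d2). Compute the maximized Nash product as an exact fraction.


Step 1: The Nash solution splits surplus symmetrically above the disagreement point
Step 2: u1 = (total + d1 - d2)/2 = (117 + 20 - 15)/2 = 61
Step 3: u2 = (total - d1 + d2)/2 = (117 - 20 + 15)/2 = 56
Step 4: Nash product = (61 - 20) * (56 - 15)
Step 5: = 41 * 41 = 1681

1681


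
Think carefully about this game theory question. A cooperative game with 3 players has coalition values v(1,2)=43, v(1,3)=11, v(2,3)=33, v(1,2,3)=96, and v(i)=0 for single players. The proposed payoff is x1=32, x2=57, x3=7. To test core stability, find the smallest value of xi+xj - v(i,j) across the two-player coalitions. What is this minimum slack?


Step 1: Slack for coalition (1,2): x1+x2 - v12 = 89 - 43 = 46
Step 2: Slack for coalition (1,3): x1+x3 - v13 = 39 - 11 = 28
Step 3: Slack for coalition (2,3): x2+x3 - v23 = 64 - 33 = 31
Step 4: Minimum slack = min(46, 28, 31) = 28, attained by (1,3); no pair can gain by deviating, so the allocation is in the core

28


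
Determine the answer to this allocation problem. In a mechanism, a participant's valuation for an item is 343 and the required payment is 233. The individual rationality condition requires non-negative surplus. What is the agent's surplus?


Step 1: Surplus = value - payment = 343 - 233 = 110
Step 2: IR is satisfied (surplus >= 0)

110


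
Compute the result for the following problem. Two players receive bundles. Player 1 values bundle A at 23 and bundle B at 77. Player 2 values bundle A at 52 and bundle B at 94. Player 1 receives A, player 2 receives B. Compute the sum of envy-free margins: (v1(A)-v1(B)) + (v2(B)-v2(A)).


Step 1: Player 1's margin = v1(A) - v1(B) = 23 - 77 = -54
Step 2: Player 2's margin = v2(B) - v2(A) = 94 - 52 = 42
Step 3: Total margin = -54 + 42 = -12

-12


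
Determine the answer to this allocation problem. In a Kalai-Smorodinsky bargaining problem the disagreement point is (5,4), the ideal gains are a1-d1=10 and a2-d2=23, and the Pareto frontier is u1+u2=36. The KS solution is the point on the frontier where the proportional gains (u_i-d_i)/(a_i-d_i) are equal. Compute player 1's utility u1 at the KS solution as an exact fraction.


Step 1: At the KS point, (u1-d1)/r1 = (u2-d2)/r2 = t and u1+u2 = 36
Step 2: u1 = d1 + r1*t and u2 = d2 + r2*t, so (d1 + r1*t) + (d2 + r2*t) = 36
Step 3: t = (36 - 5 - 4)/(10 + 23) = 27/33 = 9/11
Step 4: u1 = d1 + r1*t = 5 + 10 * 9/11 = 145/11
Step 5: (Check: u2 = d2 + r2*t = 251/11; u1+u2 = 145/11 + 251/11 = 36, on the frontier.)

145/11


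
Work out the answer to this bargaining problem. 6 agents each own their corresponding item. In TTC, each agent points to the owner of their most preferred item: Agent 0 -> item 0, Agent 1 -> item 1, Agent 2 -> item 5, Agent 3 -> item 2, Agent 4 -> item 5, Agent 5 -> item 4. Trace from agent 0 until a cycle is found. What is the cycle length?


Step 1: Trace the pointer graph from agent 0: 0 -> 0
Step 2: A cycle is detected when we revisit agent 0
Step 3: The cycle is: 0 -> 0
Step 4: Cycle length = 1

1


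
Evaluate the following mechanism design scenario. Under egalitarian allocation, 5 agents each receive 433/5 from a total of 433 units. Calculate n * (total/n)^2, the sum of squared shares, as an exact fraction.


Step 1: Each agent's share = 433/5
Step 2: Square of each share = (433/5)^2 = 187489/25
Step 3: Sum of squares = 5 * 187489/25 = 187489/5

187489/5


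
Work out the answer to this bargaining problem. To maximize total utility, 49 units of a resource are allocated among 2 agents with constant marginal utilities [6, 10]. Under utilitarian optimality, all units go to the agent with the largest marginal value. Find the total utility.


Step 1: The marginal utilities are [6, 10]
Step 2: The highest marginal utility is 10
Step 3: All 49 units go to that agent
Step 4: Total utility = 10 * 49 = 490

490


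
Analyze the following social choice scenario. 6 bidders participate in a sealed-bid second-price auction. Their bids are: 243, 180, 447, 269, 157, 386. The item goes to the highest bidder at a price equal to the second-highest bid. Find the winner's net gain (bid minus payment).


Step 1: Sort bids in descending order: 447, 386, 269, 243, 180, 157
Step 2: The winning bid is the highest: 447
Step 3: The payment equals the second-highest bid: 386
Step 4: Surplus = winner's bid - payment = 447 - 386 = 61

61


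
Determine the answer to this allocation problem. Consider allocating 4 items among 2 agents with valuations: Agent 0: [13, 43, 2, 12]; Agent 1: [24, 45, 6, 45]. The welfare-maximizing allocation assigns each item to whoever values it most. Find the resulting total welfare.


Step 1: For each item, find the maximum value among all agents.
Step 2: Item 0 -> Agent 1 (value 24)
Step 3: Item 1 -> Agent 1 (value 45)
Step 4: Item 2 -> Agent 1 (value 6)
Step 5: Item 3 -> Agent 1 (value 45)
Step 6: Total welfare = 24 + 45 + 6 + 45 = 120

120


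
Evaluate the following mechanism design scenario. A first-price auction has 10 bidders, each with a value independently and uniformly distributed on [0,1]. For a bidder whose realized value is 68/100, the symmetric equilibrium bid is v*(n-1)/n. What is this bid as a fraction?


Step 1: The symmetric BNE bidding function is b(v) = v * (n-1) / n
Step 2: Substitute v = 17/25 and n = 10
Step 3: b = 17/25 * 9/10
Step 4: b = 153/250

153/250


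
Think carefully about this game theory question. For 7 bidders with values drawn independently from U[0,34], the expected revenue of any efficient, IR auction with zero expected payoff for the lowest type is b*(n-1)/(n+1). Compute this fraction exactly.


Step 1: By Revenue Equivalence, expected revenue = b*(n-1)/(n+1)
Step 2: Substituting n = 7, b = 34
Step 3: Revenue = 34*(7-1)/(7+1) = 34*6/8
Step 4: Revenue = 204/8 = 51/2

51/2


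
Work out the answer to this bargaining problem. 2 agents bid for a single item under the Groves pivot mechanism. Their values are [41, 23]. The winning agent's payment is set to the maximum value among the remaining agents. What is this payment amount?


Step 1: The efficient winner is agent 0 with value 41
Step 2: Other agents' values: [23]
Step 3: Pivot payment = max(others) = 23
Step 4: The winner pays 23

23


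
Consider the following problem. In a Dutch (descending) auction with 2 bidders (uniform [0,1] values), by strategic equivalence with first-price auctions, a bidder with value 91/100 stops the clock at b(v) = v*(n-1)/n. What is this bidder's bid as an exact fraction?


Step 1: Dutch auctions are strategically equivalent to first-price auctions
Step 2: The equilibrium bid is b(v) = v*(n-1)/n
Step 3: b = 91/100 * 1/2
Step 4: b = 91/200

91/200


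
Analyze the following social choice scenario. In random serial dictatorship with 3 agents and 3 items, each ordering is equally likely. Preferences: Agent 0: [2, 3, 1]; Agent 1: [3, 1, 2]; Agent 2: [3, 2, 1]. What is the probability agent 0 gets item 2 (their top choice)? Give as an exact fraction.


Step 1: Agent 0 wants item 2
Step 2: There are 6 possible orderings of agents
Step 3: In 5 orderings, agent 0 gets item 2
Step 4: Probability = 5/6

5/6


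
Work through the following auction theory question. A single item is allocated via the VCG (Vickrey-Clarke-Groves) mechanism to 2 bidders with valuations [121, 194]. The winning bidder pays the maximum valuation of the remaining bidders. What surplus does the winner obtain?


Step 1: The winner is the agent with the highest value: agent 1 with value 194
Step 2: Values of other agents: [121]
Step 3: VCG payment = max of others' values = 121
Step 4: Surplus = 194 - 121 = 73

73


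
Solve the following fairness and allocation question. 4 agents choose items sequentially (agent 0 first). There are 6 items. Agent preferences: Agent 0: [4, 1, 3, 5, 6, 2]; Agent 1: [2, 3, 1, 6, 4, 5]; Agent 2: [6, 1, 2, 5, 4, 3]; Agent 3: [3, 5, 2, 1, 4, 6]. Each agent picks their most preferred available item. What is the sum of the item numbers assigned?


Step 1: Agent 0 picks item 4
Step 2: Agent 1 picks item 2
Step 3: Agent 2 picks item 6
Step 4: Agent 3 picks item 3
Step 5: Sum = 4 + 2 + 6 + 3 = 15

15


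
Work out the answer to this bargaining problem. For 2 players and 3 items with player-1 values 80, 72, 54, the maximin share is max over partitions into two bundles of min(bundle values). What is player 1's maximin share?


Step 1: Item values = 80, 72, 54
Step 2: Enumerate all 2-bundle partitions and take the smaller bundle:
  Partition 1: {80} vs {72,54} -> bundles 80, 126; min = 80
  Partition 2: {72} vs {80,54} -> bundles 72, 134; min = 72
  Partition 3: {54} vs {80,72} -> bundles 54, 152; min = 54
Step 3: MMS = max(80, 72, 54) = 80

80


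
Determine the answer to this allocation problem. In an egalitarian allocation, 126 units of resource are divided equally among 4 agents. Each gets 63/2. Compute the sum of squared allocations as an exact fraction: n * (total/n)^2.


Step 1: Each agent's share = 126/4 = 63/2
Step 2: Square of each share = (63/2)^2 = 3969/4
Step 3: Sum of squares = 4 * 3969/4 = 3969

3969


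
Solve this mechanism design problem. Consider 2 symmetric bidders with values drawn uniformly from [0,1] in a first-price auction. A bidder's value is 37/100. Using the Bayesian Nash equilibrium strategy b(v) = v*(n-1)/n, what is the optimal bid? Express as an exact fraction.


Step 1: The symmetric BNE bidding function is b(v) = v * (n-1) / n
Step 2: Substitute v = 37/100 and n = 2
Step 3: b = 37/100 * 1/2
Step 4: b = 37/200

37/200


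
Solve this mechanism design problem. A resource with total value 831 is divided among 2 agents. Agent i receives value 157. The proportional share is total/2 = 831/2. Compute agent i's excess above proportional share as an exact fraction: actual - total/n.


Step 1: Proportional share = 831/2
Step 2: Agent's actual allocation = 157
Step 3: Excess = 157 - 831/2 = -517/2

-517/2


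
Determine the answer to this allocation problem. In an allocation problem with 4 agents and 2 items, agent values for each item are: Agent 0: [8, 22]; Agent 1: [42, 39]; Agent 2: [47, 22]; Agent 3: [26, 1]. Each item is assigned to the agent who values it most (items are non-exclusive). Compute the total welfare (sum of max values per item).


Step 1: For each item, find the maximum value among all agents.
Step 2: Item 0 -> Agent 2 (value 47)
Step 3: Item 1 -> Agent 1 (value 39)
Step 4: Total welfare = 47 + 39 = 86

86


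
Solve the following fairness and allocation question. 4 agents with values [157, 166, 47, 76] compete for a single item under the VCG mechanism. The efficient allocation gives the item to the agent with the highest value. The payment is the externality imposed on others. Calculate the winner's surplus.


Step 1: The winner is the agent with the highest value: agent 1 with value 166
Step 2: Values of other agents: [157, 47, 76]
Step 3: VCG payment = max of others' values = 157
Step 4: Surplus = 166 - 157 = 9

9


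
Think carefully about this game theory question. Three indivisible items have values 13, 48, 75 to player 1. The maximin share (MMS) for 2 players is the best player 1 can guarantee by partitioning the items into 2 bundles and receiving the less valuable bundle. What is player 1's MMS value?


Step 1: Item values = 13, 48, 75
Step 2: Enumerate all 2-bundle partitions and take the smaller bundle:
  Partition 1: {13} vs {48,75} -> bundles 13, 123; min = 13
  Partition 2: {48} vs {13,75} -> bundles 48, 88; min = 48
  Partition 3: {75} vs {13,48} -> bundles 75, 61; min = 61
Step 3: MMS = max(13, 48, 61) = 61

61


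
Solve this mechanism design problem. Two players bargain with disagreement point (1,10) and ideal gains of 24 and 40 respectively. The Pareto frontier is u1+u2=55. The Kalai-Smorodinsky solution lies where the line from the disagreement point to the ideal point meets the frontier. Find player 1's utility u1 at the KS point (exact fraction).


Step 1: At the KS point, (u1-d1)/r1 = (u2-d2)/r2 = t and u1+u2 = 55
Step 2: u1 = d1 + r1*t and u2 = d2 + r2*t, so (d1 + r1*t) + (d2 + r2*t) = 55
Step 3: t = (55 - 1 - 10)/(24 + 40) = 44/64 = 11/16
Step 4: u1 = d1 + r1*t = 1 + 24 * 11/16 = 35/2
Step 5: (Check: u2 = d2 + r2*t = 75/2; u1+u2 = 35/2 + 75/2 = 55, on the frontier.)

35/2


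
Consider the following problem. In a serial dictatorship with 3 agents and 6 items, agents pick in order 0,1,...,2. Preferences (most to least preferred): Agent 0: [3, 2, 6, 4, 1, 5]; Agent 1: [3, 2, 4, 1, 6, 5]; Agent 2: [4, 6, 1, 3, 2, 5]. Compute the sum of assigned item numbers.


Step 1: Agent 0 picks item 3
Step 2: Agent 1 picks item 2
Step 3: Agent 2 picks item 4
Step 4: Sum = 3 + 2 + 4 = 9

9


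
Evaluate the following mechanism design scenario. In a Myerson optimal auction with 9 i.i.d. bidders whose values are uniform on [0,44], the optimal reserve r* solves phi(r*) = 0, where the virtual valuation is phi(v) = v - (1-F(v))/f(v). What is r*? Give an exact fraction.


Step 1: For U[0,44], F(v) = v/44 and f(v) = 1/44
Step 2: phi(v) = v - (1 - v/44)/(1/44) = v - (44 - v) = 2v - 44
Step 3: Set phi(r*) = 0: 2r* - 44 = 0
Step 4: r* = 44/2 = 22 (the number of bidders n = 9 does not enter)

22


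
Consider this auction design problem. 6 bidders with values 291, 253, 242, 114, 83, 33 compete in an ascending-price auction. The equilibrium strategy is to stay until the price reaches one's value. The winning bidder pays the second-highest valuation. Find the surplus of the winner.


Step 1: Identify the highest value: 291
Step 2: Identify the second-highest value: 253
Step 3: The final price = second-highest value = 253
Step 4: Surplus = 291 - 253 = 38

38


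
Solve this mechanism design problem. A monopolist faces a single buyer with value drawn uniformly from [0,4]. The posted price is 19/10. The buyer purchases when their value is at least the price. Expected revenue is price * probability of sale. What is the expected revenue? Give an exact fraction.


Step 1: Posted price r = 19/10, value support [0,4]
Step 2: P(v >= r) = (4 - 19/10)/4 = 21/40
Step 3: Expected revenue = r * P(v >= r) = 19/10 * 21/40
Step 4: Revenue = 399/400

399/400


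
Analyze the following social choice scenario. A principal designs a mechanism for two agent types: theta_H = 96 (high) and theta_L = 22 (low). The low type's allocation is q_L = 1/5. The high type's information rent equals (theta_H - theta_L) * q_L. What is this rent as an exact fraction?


Step 1: theta_H - theta_L = 96 - 22 = 74
Step 2: Information rent = (theta_H - theta_L) * q_L
Step 3: = 74 * 1/5
Step 4: = 74/5

74/5


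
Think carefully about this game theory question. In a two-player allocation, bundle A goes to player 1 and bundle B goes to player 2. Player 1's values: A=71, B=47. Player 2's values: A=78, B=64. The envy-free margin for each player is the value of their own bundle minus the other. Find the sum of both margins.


Step 1: Player 1's margin = v1(A) - v1(B) = 71 - 47 = 24
Step 2: Player 2's margin = v2(B) - v2(A) = 64 - 78 = -14
Step 3: Total margin = 24 + -14 = 10

10


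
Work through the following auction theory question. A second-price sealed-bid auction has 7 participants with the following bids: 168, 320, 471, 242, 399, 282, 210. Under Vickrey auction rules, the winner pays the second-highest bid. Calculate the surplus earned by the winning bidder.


Step 1: Sort bids in descending order: 471, 399, 320, 282, 242, 210, 168
Step 2: The winning bid is the highest: 471
Step 3: The payment equals the second-highest bid: 399
Step 4: Surplus = winner's bid - payment = 471 - 399 = 72

72


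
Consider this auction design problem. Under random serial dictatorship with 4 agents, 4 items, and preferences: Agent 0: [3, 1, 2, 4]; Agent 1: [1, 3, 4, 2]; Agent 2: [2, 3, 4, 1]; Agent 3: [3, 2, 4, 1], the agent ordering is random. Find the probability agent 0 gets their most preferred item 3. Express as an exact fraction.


Step 1: Agent 0 wants item 3
Step 2: There are 24 possible orderings of agents
Step 3: In 12 orderings, agent 0 gets item 3
Step 4: Probability = 12/24 = 1/2

1/2


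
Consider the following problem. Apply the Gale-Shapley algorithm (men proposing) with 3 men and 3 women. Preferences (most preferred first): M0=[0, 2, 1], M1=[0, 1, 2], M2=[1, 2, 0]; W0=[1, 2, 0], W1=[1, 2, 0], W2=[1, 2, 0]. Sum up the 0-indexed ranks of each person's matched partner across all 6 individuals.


Step 1: Run Gale-Shapley (men propose, women hold best offer):
  M0 proposes to W0; she accepts
  M1 proposes to W0; she switches from M0
  M2 proposes to W1; she accepts
  M0 proposes to W2; she accepts
Step 2: Final matching: W0-M1, W1-M2, W2-M0
Step 3: 0-indexed ranks (man's rank of his match, then woman's): 0 + 0 + 0 + 1 + 1 + 2
Step 4: Total rank sum = 4

4


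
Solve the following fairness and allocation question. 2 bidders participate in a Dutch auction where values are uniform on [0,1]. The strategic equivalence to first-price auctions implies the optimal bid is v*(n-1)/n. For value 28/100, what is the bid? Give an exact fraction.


Step 1: Dutch auctions are strategically equivalent to first-price auctions
Step 2: The equilibrium bid is b(v) = v*(n-1)/n
Step 3: b = 7/25 * 1/2
Step 4: b = 7/50

7/50


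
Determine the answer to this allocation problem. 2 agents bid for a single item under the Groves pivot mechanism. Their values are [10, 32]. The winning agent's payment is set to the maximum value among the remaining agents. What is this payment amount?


Step 1: The efficient winner is agent 1 with value 32
Step 2: Other agents' values: [10]
Step 3: Pivot payment = max(others) = 10
Step 4: The winner pays 10

10


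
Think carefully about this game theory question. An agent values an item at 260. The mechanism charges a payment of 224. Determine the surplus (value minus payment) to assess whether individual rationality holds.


Step 1: Surplus = value - payment = 260 - 224 = 36
Step 2: IR is satisfied (surplus >= 0)

36


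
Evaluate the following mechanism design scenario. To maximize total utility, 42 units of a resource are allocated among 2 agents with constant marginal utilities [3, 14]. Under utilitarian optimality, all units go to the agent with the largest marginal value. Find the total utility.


Step 1: The marginal utilities are [3, 14]
Step 2: The highest marginal utility is 14
Step 3: All 42 units go to that agent
Step 4: Total utility = 14 * 42 = 588

588


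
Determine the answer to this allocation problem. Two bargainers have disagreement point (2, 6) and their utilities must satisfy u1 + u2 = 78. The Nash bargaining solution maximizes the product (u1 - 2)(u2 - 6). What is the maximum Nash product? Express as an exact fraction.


Step 1: The Nash solution splits surplus symmetrically above the disagreement point
Step 2: u1 = (total + d1 - d2)/2 = (78 + 2 - 6)/2 = 37
Step 3: u2 = (total - d1 + d2)/2 = (78 - 2 + 6)/2 = 41
Step 4: Nash product = (37 - 2) * (41 - 6)
Step 5: = 35 * 35 = 1225

1225


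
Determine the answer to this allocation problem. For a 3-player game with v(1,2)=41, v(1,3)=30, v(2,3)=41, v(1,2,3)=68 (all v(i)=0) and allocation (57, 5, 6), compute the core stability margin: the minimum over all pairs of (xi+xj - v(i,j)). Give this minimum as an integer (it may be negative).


Step 1: Slack for coalition (1,2): x1+x2 - v12 = 62 - 41 = 21
Step 2: Slack for coalition (1,3): x1+x3 - v13 = 63 - 30 = 33
Step 3: Slack for coalition (2,3): x2+x3 - v23 = 11 - 41 = -30
Step 4: Minimum slack = min(21, 33, -30) = -30, attained by (2,3); coalition (2,3) can block (slack < 0), so the allocation is not in the core

-30


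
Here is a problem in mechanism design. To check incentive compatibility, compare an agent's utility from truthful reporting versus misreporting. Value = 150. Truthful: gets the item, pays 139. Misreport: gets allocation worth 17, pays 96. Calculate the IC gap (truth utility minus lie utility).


Step 1: U(truth) = value - payment = 150 - 139 = 11
Step 2: U(lie) = allocation - payment = 17 - 96 = -79
Step 3: IC gap = 11 - (-79) = 90

90


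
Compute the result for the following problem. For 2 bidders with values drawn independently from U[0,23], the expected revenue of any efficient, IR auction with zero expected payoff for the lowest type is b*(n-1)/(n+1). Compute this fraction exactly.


Step 1: By Revenue Equivalence, expected revenue = b*(n-1)/(n+1)
Step 2: Substituting n = 2, b = 23
Step 3: Revenue = 23*(2-1)/(2+1) = 23*1/3
Step 4: Revenue = 23/3

23/3


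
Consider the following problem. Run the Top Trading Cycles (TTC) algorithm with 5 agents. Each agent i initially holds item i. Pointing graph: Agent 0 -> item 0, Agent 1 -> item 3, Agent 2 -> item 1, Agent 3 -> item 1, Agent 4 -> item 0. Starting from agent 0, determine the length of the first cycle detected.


Step 1: Trace the pointer graph from agent 0: 0 -> 0
Step 2: A cycle is detected when we revisit agent 0
Step 3: The cycle is: 0 -> 0
Step 4: Cycle length = 1

1


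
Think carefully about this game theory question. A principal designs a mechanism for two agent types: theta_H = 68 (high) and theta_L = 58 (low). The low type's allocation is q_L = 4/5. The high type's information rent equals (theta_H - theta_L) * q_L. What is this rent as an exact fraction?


Step 1: theta_H - theta_L = 68 - 58 = 10
Step 2: Information rent = (theta_H - theta_L) * q_L
Step 3: = 10 * 4/5
Step 4: = 8

8


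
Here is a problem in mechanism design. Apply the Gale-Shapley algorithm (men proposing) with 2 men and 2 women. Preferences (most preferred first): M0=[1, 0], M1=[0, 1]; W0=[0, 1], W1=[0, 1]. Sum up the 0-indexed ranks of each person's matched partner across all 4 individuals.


Step 1: Run Gale-Shapley (men propose, women hold best offer):
  M0 proposes to W1; she accepts
  M1 proposes to W0; she accepts
Step 2: Final matching: W0-M1, W1-M0
Step 3: 0-indexed ranks (man's rank of his match, then woman's): 0 + 1 + 0 + 0
Step 4: Total rank sum = 1

1


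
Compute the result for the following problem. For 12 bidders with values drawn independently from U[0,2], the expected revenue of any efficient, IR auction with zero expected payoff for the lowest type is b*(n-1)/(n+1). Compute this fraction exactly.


Step 1: By Revenue Equivalence, expected revenue = b*(n-1)/(n+1)
Step 2: Substituting n = 12, b = 2
Step 3: Revenue = 2*(12-1)/(12+1) = 2*11/13
Step 4: Revenue = 22/13

22/13


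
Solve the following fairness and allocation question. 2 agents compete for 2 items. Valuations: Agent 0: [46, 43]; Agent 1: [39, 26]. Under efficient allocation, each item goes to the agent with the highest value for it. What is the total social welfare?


Step 1: For each item, find the maximum value among all agents.
Step 2: Item 0 -> Agent 0 (value 46)
Step 3: Item 1 -> Agent 0 (value 43)
Step 4: Total welfare = 46 + 43 = 89

89


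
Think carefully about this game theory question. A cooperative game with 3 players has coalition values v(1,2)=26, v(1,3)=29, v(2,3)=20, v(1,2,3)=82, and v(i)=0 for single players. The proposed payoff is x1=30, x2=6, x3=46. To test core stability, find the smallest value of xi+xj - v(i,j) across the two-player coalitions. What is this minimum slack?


Step 1: Slack for coalition (1,2): x1+x2 - v12 = 36 - 26 = 10
Step 2: Slack for coalition (1,3): x1+x3 - v13 = 76 - 29 = 47
Step 3: Slack for coalition (2,3): x2+x3 - v23 = 52 - 20 = 32
Step 4: Minimum slack = min(10, 47, 32) = 10, attained by (1,2); no pair can gain by deviating, so the allocation is in the core

10


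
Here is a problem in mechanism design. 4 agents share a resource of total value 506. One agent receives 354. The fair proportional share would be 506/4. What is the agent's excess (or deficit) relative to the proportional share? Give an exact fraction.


Step 1: Proportional share = 506/4 = 253/2
Step 2: Agent's actual allocation = 354
Step 3: Excess = 354 - 253/2 = 455/2

455/2


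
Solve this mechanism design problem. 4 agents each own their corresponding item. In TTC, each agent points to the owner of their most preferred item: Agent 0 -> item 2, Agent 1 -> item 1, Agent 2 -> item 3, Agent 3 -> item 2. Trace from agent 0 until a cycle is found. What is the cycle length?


Step 1: Trace the pointer graph from agent 0: 0 -> 2 -> 3 -> 2
Step 2: A cycle is detected when we revisit agent 2
Step 3: The cycle is: 2 -> 3 -> 2
Step 4: Cycle length = 2

2


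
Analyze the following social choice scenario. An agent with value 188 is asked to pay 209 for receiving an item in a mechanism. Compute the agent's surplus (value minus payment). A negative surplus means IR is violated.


Step 1: Surplus = value - payment = 188 - 209 = -21
Step 2: IR is violated (surplus < 0)

-21


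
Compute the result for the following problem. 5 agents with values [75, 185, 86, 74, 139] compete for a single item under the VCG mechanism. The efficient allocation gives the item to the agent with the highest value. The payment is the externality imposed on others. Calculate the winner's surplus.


Step 1: The winner is the agent with the highest value: agent 1 with value 185
Step 2: Values of other agents: [75, 86, 74, 139]
Step 3: VCG payment = max of others' values = 139
Step 4: Surplus = 185 - 139 = 46

46


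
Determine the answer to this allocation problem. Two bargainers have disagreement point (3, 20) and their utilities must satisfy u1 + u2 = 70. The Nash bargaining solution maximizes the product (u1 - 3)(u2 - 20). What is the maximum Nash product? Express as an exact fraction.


Step 1: The Nash solution splits surplus symmetrically above the disagreement point
Step 2: u1 = (total + d1 - d2)/2 = (70 + 3 - 20)/2 = 53/2
Step 3: u2 = (total - d1 + d2)/2 = (70 - 3 + 20)/2 = 87/2
Step 4: Nash product = (53/2 - 3) * (87/2 - 20)
Step 5: = 47/2 * 47/2 = 2209/4

2209/4


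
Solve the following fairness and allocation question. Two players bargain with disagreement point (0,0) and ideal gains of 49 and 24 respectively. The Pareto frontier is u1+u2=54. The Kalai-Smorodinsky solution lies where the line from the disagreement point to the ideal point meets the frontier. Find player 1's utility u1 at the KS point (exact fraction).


Step 1: At the KS point, (u1-d1)/r1 = (u2-d2)/r2 = t and u1+u2 = 54
Step 2: u1 = d1 + r1*t and u2 = d2 + r2*t, so (d1 + r1*t) + (d2 + r2*t) = 54
Step 3: t = (54 - 0 - 0)/(49 + 24) = 54/73
Step 4: u1 = d1 + r1*t = 0 + 49 * 54/73 = 2646/73
Step 5: (Check: u2 = d2 + r2*t = 1296/73; u1+u2 = 2646/73 + 1296/73 = 54, on the frontier.)

2646/73


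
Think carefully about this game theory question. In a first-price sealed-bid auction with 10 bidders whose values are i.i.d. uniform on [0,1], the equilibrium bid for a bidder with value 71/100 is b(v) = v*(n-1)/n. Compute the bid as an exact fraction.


Step 1: The symmetric BNE bidding function is b(v) = v * (n-1) / n
Step 2: Substitute v = 71/100 and n = 10
Step 3: b = 71/100 * 9/10
Step 4: b = 639/1000

639/1000


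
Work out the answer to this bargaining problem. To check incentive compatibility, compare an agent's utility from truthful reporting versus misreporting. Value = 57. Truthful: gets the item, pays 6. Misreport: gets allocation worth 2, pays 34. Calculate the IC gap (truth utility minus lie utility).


Step 1: U(truth) = value - payment = 57 - 6 = 51
Step 2: U(lie) = allocation - payment = 2 - 34 = -32
Step 3: IC gap = 51 - (-32) = 83

83


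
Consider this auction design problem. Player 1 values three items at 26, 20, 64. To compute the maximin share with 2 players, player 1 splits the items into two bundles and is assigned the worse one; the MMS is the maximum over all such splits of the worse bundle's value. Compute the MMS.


Step 1: Item values = 26, 20, 64
Step 2: Enumerate all 2-bundle partitions and take the smaller bundle:
  Partition 1: {26} vs {20,64} -> bundles 26, 84; min = 26
  Partition 2: {20} vs {26,64} -> bundles 20, 90; min = 20
  Partition 3: {64} vs {26,20} -> bundles 64, 46; min = 46
Step 3: MMS = max(26, 20, 46) = 46

46


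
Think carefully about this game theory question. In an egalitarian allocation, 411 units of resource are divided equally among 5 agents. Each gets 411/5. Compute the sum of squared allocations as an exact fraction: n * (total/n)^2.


Step 1: Each agent's share = 411/5
Step 2: Square of each share = (411/5)^2 = 168921/25
Step 3: Sum of squares = 5 * 168921/25 = 168921/5

168921/5


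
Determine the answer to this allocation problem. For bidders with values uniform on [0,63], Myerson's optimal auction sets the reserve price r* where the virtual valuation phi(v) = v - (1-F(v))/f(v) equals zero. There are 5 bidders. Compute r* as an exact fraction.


Step 1: For U[0,63], F(v) = v/63 and f(v) = 1/63
Step 2: phi(v) = v - (1 - v/63)/(1/63) = v - (63 - v) = 2v - 63
Step 3: Set phi(r*) = 0: 2r* - 63 = 0
Step 4: r* = 63/2 (the number of bidders n = 5 does not enter)

63/2


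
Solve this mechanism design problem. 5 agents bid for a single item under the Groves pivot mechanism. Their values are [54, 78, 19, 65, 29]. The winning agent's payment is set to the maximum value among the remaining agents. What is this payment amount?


Step 1: The efficient winner is agent 1 with value 78
Step 2: Other agents' values: [54, 19, 65, 29]
Step 3: Pivot payment = max(others) = 65
Step 4: The winner pays 65

65


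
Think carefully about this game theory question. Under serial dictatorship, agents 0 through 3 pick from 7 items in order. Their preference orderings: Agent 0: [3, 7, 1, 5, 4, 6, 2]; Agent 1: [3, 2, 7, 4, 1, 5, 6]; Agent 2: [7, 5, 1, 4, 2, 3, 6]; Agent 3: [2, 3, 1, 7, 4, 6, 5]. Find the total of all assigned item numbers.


Step 1: Agent 0 picks item 3
Step 2: Agent 1 picks item 2
Step 3: Agent 2 picks item 7
Step 4: Agent 3 picks item 1
Step 5: Sum = 3 + 2 + 7 + 1 = 13

13


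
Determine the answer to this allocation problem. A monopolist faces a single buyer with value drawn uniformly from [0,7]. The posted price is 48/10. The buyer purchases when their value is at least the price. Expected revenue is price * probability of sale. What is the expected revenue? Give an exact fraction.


Step 1: Posted price r = 24/5, value support [0,7]
Step 2: P(v >= r) = (7 - 24/5)/7 = 11/35
Step 3: Expected revenue = r * P(v >= r) = 24/5 * 11/35
Step 4: Revenue = 264/175

264/175


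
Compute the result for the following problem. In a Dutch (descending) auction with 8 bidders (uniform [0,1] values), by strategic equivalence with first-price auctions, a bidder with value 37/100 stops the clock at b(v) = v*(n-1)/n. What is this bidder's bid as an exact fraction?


Step 1: Dutch auctions are strategically equivalent to first-price auctions
Step 2: The equilibrium bid is b(v) = v*(n-1)/n
Step 3: b = 37/100 * 7/8
Step 4: b = 259/800

259/800


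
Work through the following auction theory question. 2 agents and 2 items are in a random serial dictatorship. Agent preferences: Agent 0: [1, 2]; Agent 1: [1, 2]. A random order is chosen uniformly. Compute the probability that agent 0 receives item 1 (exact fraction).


Step 1: Agent 0 wants item 1
Step 2: There are 2 possible orderings of agents
Step 3: In 1 orderings, agent 0 gets item 1
Step 4: Probability = 1/2

1/2


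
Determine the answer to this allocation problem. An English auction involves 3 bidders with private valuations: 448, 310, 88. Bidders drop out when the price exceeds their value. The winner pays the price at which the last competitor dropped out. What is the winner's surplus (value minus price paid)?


Step 1: Identify the highest value: 448
Step 2: Identify the second-highest value: 310
Step 3: The final price = second-highest value = 310
Step 4: Surplus = 448 - 310 = 138

138


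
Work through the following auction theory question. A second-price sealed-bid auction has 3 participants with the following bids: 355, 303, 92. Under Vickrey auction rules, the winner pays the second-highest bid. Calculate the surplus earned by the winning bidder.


Step 1: Sort bids in descending order: 355, 303, 92
Step 2: The winning bid is the highest: 355
Step 3: The payment equals the second-highest bid: 303
Step 4: Surplus = winner's bid - payment = 355 - 303 = 52

52


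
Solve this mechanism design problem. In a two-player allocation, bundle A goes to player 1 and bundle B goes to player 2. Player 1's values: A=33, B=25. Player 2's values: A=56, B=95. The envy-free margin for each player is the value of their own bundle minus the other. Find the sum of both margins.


Step 1: Player 1's margin = v1(A) - v1(B) = 33 - 25 = 8
Step 2: Player 2's margin = v2(B) - v2(A) = 95 - 56 = 39
Step 3: Total margin = 8 + 39 = 47

47


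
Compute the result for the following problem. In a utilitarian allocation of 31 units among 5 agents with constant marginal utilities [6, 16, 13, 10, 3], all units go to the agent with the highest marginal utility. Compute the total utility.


Step 1: The marginal utilities are [6, 16, 13, 10, 3]
Step 2: The highest marginal utility is 16
Step 3: All 31 units go to that agent
Step 4: Total utility = 16 * 31 = 496

496


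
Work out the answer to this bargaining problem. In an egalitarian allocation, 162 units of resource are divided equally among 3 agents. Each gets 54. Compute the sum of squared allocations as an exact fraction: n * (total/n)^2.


Step 1: Each agent's share = 162/3 = 54
Step 2: Square of each share = (54)^2 = 2916
Step 3: Sum of squares = 3 * 2916 = 8748

8748


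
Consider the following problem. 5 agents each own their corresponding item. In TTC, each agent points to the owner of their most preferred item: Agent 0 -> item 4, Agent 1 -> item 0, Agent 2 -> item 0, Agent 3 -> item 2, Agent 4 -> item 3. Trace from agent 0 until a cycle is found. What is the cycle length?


Step 1: Trace the pointer graph from agent 0: 0 -> 4 -> 3 -> 2 -> 0
Step 2: A cycle is detected when we revisit agent 0
Step 3: The cycle is: 0 -> 4 -> 3 -> 2 -> 0
Step 4: Cycle length = 4

4


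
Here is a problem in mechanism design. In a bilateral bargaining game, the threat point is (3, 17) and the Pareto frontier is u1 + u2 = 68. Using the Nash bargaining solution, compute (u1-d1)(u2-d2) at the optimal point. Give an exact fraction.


Step 1: The Nash solution splits surplus symmetrically above the disagreement point
Step 2: u1 = (total + d1 - d2)/2 = (68 + 3 - 17)/2 = 27
Step 3: u2 = (total - d1 + d2)/2 = (68 - 3 + 17)/2 = 41
Step 4: Nash product = (27 - 3) * (41 - 17)
Step 5: = 24 * 24 = 576

576


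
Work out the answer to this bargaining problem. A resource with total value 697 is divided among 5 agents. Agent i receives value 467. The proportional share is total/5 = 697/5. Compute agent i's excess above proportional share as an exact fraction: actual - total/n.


Step 1: Proportional share = 697/5
Step 2: Agent's actual allocation = 467
Step 3: Excess = 467 - 697/5 = 1638/5

1638/5
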